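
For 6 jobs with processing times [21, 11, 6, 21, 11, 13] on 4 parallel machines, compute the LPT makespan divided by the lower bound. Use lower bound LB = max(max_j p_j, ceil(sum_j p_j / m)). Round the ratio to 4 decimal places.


LPT order: [21, 21, 13, 11, 11, 6]
Machine loads after assignment: [21, 21, 19, 22]
LPT makespan = 22
Lower bound = max(max_job, ceil(total/4)) = max(21, 21) = 21
Ratio = 22 / 21 = 1.0476

1.0476


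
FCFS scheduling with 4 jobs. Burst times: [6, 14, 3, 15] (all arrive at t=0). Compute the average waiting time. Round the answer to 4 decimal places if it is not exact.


FCFS order (as given): [6, 14, 3, 15]
Waiting times:
  Job 1: wait = 0
  Job 2: wait = 6
  Job 3: wait = 20
  Job 4: wait = 23
Sum of waiting times = 49
Average waiting time = 49/4 = 12.25

12.25


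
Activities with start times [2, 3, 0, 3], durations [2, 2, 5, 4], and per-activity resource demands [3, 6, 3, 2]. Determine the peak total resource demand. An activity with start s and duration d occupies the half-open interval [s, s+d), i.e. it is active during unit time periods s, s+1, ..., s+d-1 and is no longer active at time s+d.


Each activity i is active on [start_i, start_i + duration_i).
Compute total resource usage per time slot:
  t=0: active resources = [3], total = 3
  t=1: active resources = [3], total = 3
  t=2: active resources = [3, 3], total = 6
  t=3: active resources = [3, 6, 3, 2], total = 14
  t=4: active resources = [6, 3, 2], total = 11
  t=5: active resources = [2], total = 2
  t=6: active resources = [2], total = 2
Peak resource demand = 14

14


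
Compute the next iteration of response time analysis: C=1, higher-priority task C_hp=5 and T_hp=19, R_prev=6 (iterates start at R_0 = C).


R_next = C + ceil(R_prev / T_hp) * C_hp
ceil(6 / 19) = ceil(0.3158) = 1
Interference = 1 * 5 = 5
R_next = 1 + 5 = 6
R_next = R_prev, so the iteration has converged (response time = 6).

6


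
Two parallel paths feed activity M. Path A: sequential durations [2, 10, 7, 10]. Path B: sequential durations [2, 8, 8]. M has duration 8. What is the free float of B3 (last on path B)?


ES(B3) = sum of predecessors on chain B = 10
EF(B3) = ES + duration = 10 + 8 = 18
Successor of B3 is M. ES(M) = max(sum(A), sum(B)) = max(29, 18) = 29
Free float = ES(successor) - EF(current) = 29 - 18 = 11

11


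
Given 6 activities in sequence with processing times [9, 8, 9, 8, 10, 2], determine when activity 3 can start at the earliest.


Activity 3 starts after activities 1 through 2 complete.
Predecessor durations: [9, 8]
ES = 9 + 8 = 17

17


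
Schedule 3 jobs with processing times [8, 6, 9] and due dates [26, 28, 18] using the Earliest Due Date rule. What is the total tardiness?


Sort by due date (EDD order): [(9, 18), (8, 26), (6, 28)]
Compute completion times and tardiness:
  Job 1: p=9, d=18, C=9, tardiness=max(0,9-18)=0
  Job 2: p=8, d=26, C=17, tardiness=max(0,17-26)=0
  Job 3: p=6, d=28, C=23, tardiness=max(0,23-28)=0
Total tardiness = 0

0


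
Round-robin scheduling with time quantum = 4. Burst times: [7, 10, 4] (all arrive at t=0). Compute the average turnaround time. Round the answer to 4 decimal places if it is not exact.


Time quantum = 4
Execution trace:
  J1 runs 4 units, time = 4
  J2 runs 4 units, time = 8
  J3 runs 4 units, time = 12
  J1 runs 3 units, time = 15
  J2 runs 4 units, time = 19
  J2 runs 2 units, time = 21
Finish times: [15, 21, 12]
Average turnaround = 48/3 = 16.0

16.0


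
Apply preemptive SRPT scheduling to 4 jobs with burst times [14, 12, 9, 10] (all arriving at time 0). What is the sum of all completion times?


Since all jobs arrive at t=0, SRPT equals SPT ordering.
SPT order: [9, 10, 12, 14]
Completion times:
  Job 1: p=9, C=9
  Job 2: p=10, C=19
  Job 3: p=12, C=31
  Job 4: p=14, C=45
Total completion time = 9 + 19 + 31 + 45 = 104

104


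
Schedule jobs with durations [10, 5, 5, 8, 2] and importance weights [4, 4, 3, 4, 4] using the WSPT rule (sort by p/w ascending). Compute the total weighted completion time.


Compute p/w ratios and sort ascending (WSPT): [(2, 4), (5, 4), (5, 3), (8, 4), (10, 4)]
Compute weighted completion times:
  Job (p=2,w=4): C=2, w*C=4*2=8
  Job (p=5,w=4): C=7, w*C=4*7=28
  Job (p=5,w=3): C=12, w*C=3*12=36
  Job (p=8,w=4): C=20, w*C=4*20=80
  Job (p=10,w=4): C=30, w*C=4*30=120
Total weighted completion time = 272

272


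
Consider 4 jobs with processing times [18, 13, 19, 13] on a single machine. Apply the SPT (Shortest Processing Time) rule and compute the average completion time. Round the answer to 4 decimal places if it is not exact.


Sort jobs by processing time (SPT order): [13, 13, 18, 19]
Compute completion times sequentially:
  Job 1: processing = 13, completes at 13
  Job 2: processing = 13, completes at 26
  Job 3: processing = 18, completes at 44
  Job 4: processing = 19, completes at 63
Sum of completion times = 146
Average completion time = 146/4 = 36.5

36.5


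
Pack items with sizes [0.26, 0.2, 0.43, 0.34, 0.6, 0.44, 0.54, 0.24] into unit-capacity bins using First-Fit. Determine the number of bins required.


Place items sequentially using First-Fit:
  Item 0.26 -> new Bin 1
  Item 0.2 -> Bin 1 (now 0.46)
  Item 0.43 -> Bin 1 (now 0.89)
  Item 0.34 -> new Bin 2
  Item 0.6 -> Bin 2 (now 0.94)
  Item 0.44 -> new Bin 3
  Item 0.54 -> Bin 3 (now 0.98)
  Item 0.24 -> new Bin 4
Total bins used = 4

4


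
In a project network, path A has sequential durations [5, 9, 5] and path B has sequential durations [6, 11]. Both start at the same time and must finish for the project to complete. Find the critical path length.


Path A total = 5 + 9 + 5 = 19
Path B total = 6 + 11 = 17
Critical path = longest path = max(19, 17) = 19

19


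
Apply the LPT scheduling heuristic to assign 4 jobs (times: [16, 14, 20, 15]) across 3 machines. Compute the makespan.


Sort jobs in decreasing order (LPT): [20, 16, 15, 14]
Assign each job to the least loaded machine:
  Machine 1: jobs [20], load = 20
  Machine 2: jobs [16], load = 16
  Machine 3: jobs [15, 14], load = 29
Makespan = max load = 29

29


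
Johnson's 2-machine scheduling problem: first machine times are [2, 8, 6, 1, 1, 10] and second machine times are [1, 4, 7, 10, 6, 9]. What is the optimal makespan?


Apply Johnson's rule:
  Group 1 (a <= b): [(4, 1, 10), (5, 1, 6), (3, 6, 7)]
  Group 2 (a > b): [(6, 10, 9), (2, 8, 4), (1, 2, 1)]
Optimal job order: [4, 5, 3, 6, 2, 1]
Schedule:
  Job 4: M1 done at 1, M2 done at 11
  Job 5: M1 done at 2, M2 done at 17
  Job 3: M1 done at 8, M2 done at 24
  Job 6: M1 done at 18, M2 done at 33
  Job 2: M1 done at 26, M2 done at 37
  Job 1: M1 done at 28, M2 done at 38
Makespan = 38

38


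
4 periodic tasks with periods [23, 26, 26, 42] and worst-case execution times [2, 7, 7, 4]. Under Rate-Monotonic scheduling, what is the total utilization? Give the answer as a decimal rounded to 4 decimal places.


Compute individual utilizations (exact fractions):
  Task 1: C/T = 2/23 (approx. 0.087)
  Task 2: C/T = 7/26 (approx. 0.2692)
  Task 3: C/T = 7/26 (approx. 0.2692)
  Task 4: C/T = 4/42 = 2/21 (approx. 0.0952)
Total utilization U = 2/23 + 7/26 + 7/26 + 2/21 = 4525/6279
Rounded to 4 decimal places: U = 0.7207
RM (Liu & Layland) bound for 4 tasks = 0.756828; compare with U = 4525/6279 (approx. 0.720656)
U <= bound, so schedulable by RM sufficient condition.

0.7207


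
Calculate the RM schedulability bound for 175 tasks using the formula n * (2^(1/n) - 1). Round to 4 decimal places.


Compute 2^(1/175) = 1.0039686955
Subtract 1: 1.0039686955 - 1 = 0.0039686955
Multiply by n: 175 * 0.0039686955 = 0.6945217125
Round to 4 dp: 0.6945

0.6945


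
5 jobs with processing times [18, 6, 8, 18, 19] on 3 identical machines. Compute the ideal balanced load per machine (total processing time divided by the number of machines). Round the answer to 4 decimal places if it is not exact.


Total processing time = 18 + 6 + 8 + 18 + 19 = 69
Number of machines = 3
Ideal balanced load = 69 / 3 = 23.0

23.0


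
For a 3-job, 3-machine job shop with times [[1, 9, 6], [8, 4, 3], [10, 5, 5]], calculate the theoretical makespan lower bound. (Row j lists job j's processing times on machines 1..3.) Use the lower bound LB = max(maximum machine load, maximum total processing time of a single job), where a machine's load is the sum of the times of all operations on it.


Machine loads:
  Machine 1: 1 + 8 + 10 = 19
  Machine 2: 9 + 4 + 5 = 18
  Machine 3: 6 + 3 + 5 = 14
Max machine load = 19
Job totals:
  Job 1: 16
  Job 2: 15
  Job 3: 20
Max job total = 20
Lower bound = max(19, 20) = 20

20


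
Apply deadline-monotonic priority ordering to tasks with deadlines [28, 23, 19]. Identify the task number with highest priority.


Sort tasks by relative deadline (ascending):
  Task 3: deadline = 19
  Task 2: deadline = 23
  Task 1: deadline = 28
Priority order (highest first): [3, 2, 1]
Highest priority task = 3

3


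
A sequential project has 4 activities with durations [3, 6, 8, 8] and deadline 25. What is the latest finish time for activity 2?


LF(activity 2) = deadline - sum of successor durations
Successors: activities 3 through 4 with durations [8, 8]
Sum of successor durations = 16
LF = 25 - 16 = 9

9


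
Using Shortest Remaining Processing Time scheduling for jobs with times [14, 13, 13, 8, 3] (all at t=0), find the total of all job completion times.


Since all jobs arrive at t=0, SRPT equals SPT ordering.
SPT order: [3, 8, 13, 13, 14]
Completion times:
  Job 1: p=3, C=3
  Job 2: p=8, C=11
  Job 3: p=13, C=24
  Job 4: p=13, C=37
  Job 5: p=14, C=51
Total completion time = 3 + 11 + 24 + 37 + 51 = 126

126


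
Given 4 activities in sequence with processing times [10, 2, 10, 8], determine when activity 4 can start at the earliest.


Activity 4 starts after activities 1 through 3 complete.
Predecessor durations: [10, 2, 10]
ES = 10 + 2 + 10 = 22

22


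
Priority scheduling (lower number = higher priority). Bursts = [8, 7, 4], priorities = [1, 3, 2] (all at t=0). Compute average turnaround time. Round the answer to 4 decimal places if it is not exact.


Sort by priority (ascending = highest first):
Order: [(1, 8), (2, 4), (3, 7)]
Completion times:
  Priority 1, burst=8, C=8
  Priority 2, burst=4, C=12
  Priority 3, burst=7, C=19
Average turnaround = 39/3 = 13.0

13.0


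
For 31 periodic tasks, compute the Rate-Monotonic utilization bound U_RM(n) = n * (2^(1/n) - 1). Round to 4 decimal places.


Compute 2^(1/31) = 1.0226114356
Subtract 1: 1.0226114356 - 1 = 0.0226114356
Multiply by n: 31 * 0.0226114356 = 0.7009545036
Round to 4 dp: 0.7010

0.7010


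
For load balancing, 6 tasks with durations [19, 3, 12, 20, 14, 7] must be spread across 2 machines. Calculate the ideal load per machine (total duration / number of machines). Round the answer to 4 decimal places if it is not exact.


Total processing time = 19 + 3 + 12 + 20 + 14 + 7 = 75
Number of machines = 2
Ideal balanced load = 75 / 2 = 37.5

37.5


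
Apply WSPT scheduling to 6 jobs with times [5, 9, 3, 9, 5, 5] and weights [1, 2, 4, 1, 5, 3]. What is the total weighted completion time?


Compute p/w ratios and sort ascending (WSPT): [(3, 4), (5, 5), (5, 3), (9, 2), (5, 1), (9, 1)]
Compute weighted completion times:
  Job (p=3,w=4): C=3, w*C=4*3=12
  Job (p=5,w=5): C=8, w*C=5*8=40
  Job (p=5,w=3): C=13, w*C=3*13=39
  Job (p=9,w=2): C=22, w*C=2*22=44
  Job (p=5,w=1): C=27, w*C=1*27=27
  Job (p=9,w=1): C=36, w*C=1*36=36
Total weighted completion time = 198

198


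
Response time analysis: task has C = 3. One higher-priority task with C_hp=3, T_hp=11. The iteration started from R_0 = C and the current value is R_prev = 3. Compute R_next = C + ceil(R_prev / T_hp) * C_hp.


R_next = C + ceil(R_prev / T_hp) * C_hp
ceil(3 / 11) = ceil(0.2727) = 1
Interference = 1 * 3 = 3
R_next = 3 + 3 = 6

6


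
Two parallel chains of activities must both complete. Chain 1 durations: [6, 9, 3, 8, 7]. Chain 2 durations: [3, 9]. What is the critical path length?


Path A total = 6 + 9 + 3 + 8 + 7 = 33
Path B total = 3 + 9 = 12
Critical path = longest path = max(33, 12) = 33

33


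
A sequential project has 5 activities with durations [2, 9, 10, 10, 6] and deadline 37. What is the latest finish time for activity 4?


LF(activity 4) = deadline - sum of successor durations
Successors: activities 5 through 5 with durations [6]
Sum of successor durations = 6
LF = 37 - 6 = 31

31


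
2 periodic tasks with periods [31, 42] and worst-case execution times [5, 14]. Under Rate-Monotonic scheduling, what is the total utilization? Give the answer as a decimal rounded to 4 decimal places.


Compute individual utilizations (exact fractions):
  Task 1: C/T = 5/31 (approx. 0.1613)
  Task 2: C/T = 14/42 = 1/3 (approx. 0.3333)
Total utilization U = 5/31 + 1/3 = 46/93
Rounded to 4 decimal places: U = 0.4946
RM (Liu & Layland) bound for 2 tasks = 0.828427; compare with U = 46/93 (approx. 0.494624)
U <= bound, so schedulable by RM sufficient condition.

0.4946


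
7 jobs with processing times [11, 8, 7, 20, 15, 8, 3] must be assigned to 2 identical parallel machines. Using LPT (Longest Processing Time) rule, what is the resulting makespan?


Sort jobs in decreasing order (LPT): [20, 15, 11, 8, 8, 7, 3]
Assign each job to the least loaded machine:
  Machine 1: jobs [20, 8, 7], load = 35
  Machine 2: jobs [15, 11, 8, 3], load = 37
Makespan = max load = 37

37


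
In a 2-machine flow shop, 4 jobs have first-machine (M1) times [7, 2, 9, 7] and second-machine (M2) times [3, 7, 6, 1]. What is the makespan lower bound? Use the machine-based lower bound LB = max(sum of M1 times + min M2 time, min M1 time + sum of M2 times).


LB1 = sum(M1 times) + min(M2 times) = 25 + 1 = 26
LB2 = min(M1 times) + sum(M2 times) = 2 + 17 = 19
Lower bound = max(LB1, LB2) = max(26, 19) = 26

26


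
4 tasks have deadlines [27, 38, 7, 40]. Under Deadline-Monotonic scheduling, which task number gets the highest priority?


Sort tasks by relative deadline (ascending):
  Task 3: deadline = 7
  Task 1: deadline = 27
  Task 2: deadline = 38
  Task 4: deadline = 40
Priority order (highest first): [3, 1, 2, 4]
Highest priority task = 3

3


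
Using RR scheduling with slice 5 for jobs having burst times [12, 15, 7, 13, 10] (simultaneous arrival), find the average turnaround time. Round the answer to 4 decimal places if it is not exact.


Time quantum = 5
Execution trace:
  J1 runs 5 units, time = 5
  J2 runs 5 units, time = 10
  J3 runs 5 units, time = 15
  J4 runs 5 units, time = 20
  J5 runs 5 units, time = 25
  J1 runs 5 units, time = 30
  J2 runs 5 units, time = 35
  J3 runs 2 units, time = 37
  J4 runs 5 units, time = 42
  J5 runs 5 units, time = 47
  J1 runs 2 units, time = 49
  J2 runs 5 units, time = 54
  J4 runs 3 units, time = 57
Finish times: [49, 54, 37, 57, 47]
Average turnaround = 244/5 = 48.8

48.8


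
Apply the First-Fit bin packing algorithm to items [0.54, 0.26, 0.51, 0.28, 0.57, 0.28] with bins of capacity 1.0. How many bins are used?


Place items sequentially using First-Fit:
  Item 0.54 -> new Bin 1
  Item 0.26 -> Bin 1 (now 0.8)
  Item 0.51 -> new Bin 2
  Item 0.28 -> Bin 2 (now 0.79)
  Item 0.57 -> new Bin 3
  Item 0.28 -> Bin 3 (now 0.85)
Total bins used = 3

3


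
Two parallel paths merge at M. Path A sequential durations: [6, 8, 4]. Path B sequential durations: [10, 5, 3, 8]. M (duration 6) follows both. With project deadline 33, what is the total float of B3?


Forward pass: ES(B3) = sum of predecessors on chain B = 15
EF = ES + duration = 15 + 3 = 18
Backward pass: LF(M) = deadline = 33; LS(M) = 33 - 6 = 27
LF(B3) = LS(M) - sum(successors on chain B) = 27 - 8 = 19
LS = LF - duration = 19 - 3 = 16
Total float = LS - ES = 16 - 15 = 1

1


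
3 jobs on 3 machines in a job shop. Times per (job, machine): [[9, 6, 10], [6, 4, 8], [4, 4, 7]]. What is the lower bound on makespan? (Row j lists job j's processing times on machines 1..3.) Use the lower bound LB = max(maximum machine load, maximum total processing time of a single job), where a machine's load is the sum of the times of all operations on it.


Machine loads:
  Machine 1: 9 + 6 + 4 = 19
  Machine 2: 6 + 4 + 4 = 14
  Machine 3: 10 + 8 + 7 = 25
Max machine load = 25
Job totals:
  Job 1: 25
  Job 2: 18
  Job 3: 15
Max job total = 25
Lower bound = max(25, 25) = 25

25


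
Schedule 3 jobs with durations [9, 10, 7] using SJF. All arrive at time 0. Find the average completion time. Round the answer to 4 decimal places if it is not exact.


SJF order (ascending): [7, 9, 10]
Completion times:
  Job 1: burst=7, C=7
  Job 2: burst=9, C=16
  Job 3: burst=10, C=26
Average completion = 49/3 = 16.3333

16.3333


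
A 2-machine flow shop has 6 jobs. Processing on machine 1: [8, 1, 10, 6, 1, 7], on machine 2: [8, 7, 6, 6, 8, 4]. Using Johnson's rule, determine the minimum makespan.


Apply Johnson's rule:
  Group 1 (a <= b): [(2, 1, 7), (5, 1, 8), (4, 6, 6), (1, 8, 8)]
  Group 2 (a > b): [(3, 10, 6), (6, 7, 4)]
Optimal job order: [2, 5, 4, 1, 3, 6]
Schedule:
  Job 2: M1 done at 1, M2 done at 8
  Job 5: M1 done at 2, M2 done at 16
  Job 4: M1 done at 8, M2 done at 22
  Job 1: M1 done at 16, M2 done at 30
  Job 3: M1 done at 26, M2 done at 36
  Job 6: M1 done at 33, M2 done at 40
Makespan = 40

40


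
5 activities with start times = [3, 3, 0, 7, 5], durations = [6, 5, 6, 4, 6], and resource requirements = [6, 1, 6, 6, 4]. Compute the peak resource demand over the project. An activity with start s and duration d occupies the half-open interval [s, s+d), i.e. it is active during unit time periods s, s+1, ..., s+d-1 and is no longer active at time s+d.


Each activity i is active on [start_i, start_i + duration_i).
Compute total resource usage per time slot:
  t=0: active resources = [6], total = 6
  t=1: active resources = [6], total = 6
  t=2: active resources = [6], total = 6
  t=3: active resources = [6, 1, 6], total = 13
  t=4: active resources = [6, 1, 6], total = 13
  t=5: active resources = [6, 1, 6, 4], total = 17
  t=6: active resources = [6, 1, 4], total = 11
  t=7: active resources = [6, 1, 6, 4], total = 17
  t=8: active resources = [6, 6, 4], total = 16
  t=9: active resources = [6, 4], total = 10
  t=10: active resources = [6, 4], total = 10
Peak resource demand = 17

17


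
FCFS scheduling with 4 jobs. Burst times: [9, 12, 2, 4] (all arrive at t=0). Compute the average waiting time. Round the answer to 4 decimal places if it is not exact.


FCFS order (as given): [9, 12, 2, 4]
Waiting times:
  Job 1: wait = 0
  Job 2: wait = 9
  Job 3: wait = 21
  Job 4: wait = 23
Sum of waiting times = 53
Average waiting time = 53/4 = 13.25

13.25


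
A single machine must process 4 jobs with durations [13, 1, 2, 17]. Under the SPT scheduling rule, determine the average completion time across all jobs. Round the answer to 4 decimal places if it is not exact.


Sort jobs by processing time (SPT order): [1, 2, 13, 17]
Compute completion times sequentially:
  Job 1: processing = 1, completes at 1
  Job 2: processing = 2, completes at 3
  Job 3: processing = 13, completes at 16
  Job 4: processing = 17, completes at 33
Sum of completion times = 53
Average completion time = 53/4 = 13.25

13.25


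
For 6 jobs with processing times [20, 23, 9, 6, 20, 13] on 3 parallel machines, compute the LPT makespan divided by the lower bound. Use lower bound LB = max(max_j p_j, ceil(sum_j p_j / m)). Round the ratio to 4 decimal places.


LPT order: [23, 20, 20, 13, 9, 6]
Machine loads after assignment: [29, 33, 29]
LPT makespan = 33
Lower bound = max(max_job, ceil(total/3)) = max(23, 31) = 31
Ratio = 33 / 31 = 1.0645

1.0645


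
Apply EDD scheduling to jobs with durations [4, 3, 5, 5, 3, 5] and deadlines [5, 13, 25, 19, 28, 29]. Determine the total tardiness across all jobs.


Sort by due date (EDD order): [(4, 5), (3, 13), (5, 19), (5, 25), (3, 28), (5, 29)]
Compute completion times and tardiness:
  Job 1: p=4, d=5, C=4, tardiness=max(0,4-5)=0
  Job 2: p=3, d=13, C=7, tardiness=max(0,7-13)=0
  Job 3: p=5, d=19, C=12, tardiness=max(0,12-19)=0
  Job 4: p=5, d=25, C=17, tardiness=max(0,17-25)=0
  Job 5: p=3, d=28, C=20, tardiness=max(0,20-28)=0
  Job 6: p=5, d=29, C=25, tardiness=max(0,25-29)=0
Total tardiness = 0

0


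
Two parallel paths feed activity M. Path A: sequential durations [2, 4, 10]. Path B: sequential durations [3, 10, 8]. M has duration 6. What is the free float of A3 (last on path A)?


ES(A3) = sum of predecessors on chain A = 6
EF(A3) = ES + duration = 6 + 10 = 16
Successor of A3 is M. ES(M) = max(sum(A), sum(B)) = max(16, 21) = 21
Free float = ES(successor) - EF(current) = 21 - 16 = 5

5


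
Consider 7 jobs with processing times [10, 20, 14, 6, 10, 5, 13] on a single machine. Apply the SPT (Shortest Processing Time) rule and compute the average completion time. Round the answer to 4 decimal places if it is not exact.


Sort jobs by processing time (SPT order): [5, 6, 10, 10, 13, 14, 20]
Compute completion times sequentially:
  Job 1: processing = 5, completes at 5
  Job 2: processing = 6, completes at 11
  Job 3: processing = 10, completes at 21
  Job 4: processing = 10, completes at 31
  Job 5: processing = 13, completes at 44
  Job 6: processing = 14, completes at 58
  Job 7: processing = 20, completes at 78
Sum of completion times = 248
Average completion time = 248/7 = 35.4286

35.4286


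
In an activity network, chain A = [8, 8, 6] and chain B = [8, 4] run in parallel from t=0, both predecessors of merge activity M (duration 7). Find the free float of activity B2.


ES(B2) = sum of predecessors on chain B = 8
EF(B2) = ES + duration = 8 + 4 = 12
Successor of B2 is M. ES(M) = max(sum(A), sum(B)) = max(22, 12) = 22
Free float = ES(successor) - EF(current) = 22 - 12 = 10

10


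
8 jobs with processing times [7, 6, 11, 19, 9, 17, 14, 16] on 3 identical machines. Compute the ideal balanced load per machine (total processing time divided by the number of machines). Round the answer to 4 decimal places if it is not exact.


Total processing time = 7 + 6 + 11 + 19 + 9 + 17 + 14 + 16 = 99
Number of machines = 3
Ideal balanced load = 99 / 3 = 33.0

33.0


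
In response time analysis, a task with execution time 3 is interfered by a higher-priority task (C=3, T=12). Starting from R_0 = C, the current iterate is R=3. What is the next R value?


R_next = C + ceil(R_prev / T_hp) * C_hp
ceil(3 / 12) = ceil(0.25) = 1
Interference = 1 * 3 = 3
R_next = 3 + 3 = 6

6


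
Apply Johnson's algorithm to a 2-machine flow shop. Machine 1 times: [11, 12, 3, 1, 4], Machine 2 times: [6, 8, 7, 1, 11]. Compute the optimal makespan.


Apply Johnson's rule:
  Group 1 (a <= b): [(4, 1, 1), (3, 3, 7), (5, 4, 11)]
  Group 2 (a > b): [(2, 12, 8), (1, 11, 6)]
Optimal job order: [4, 3, 5, 2, 1]
Schedule:
  Job 4: M1 done at 1, M2 done at 2
  Job 3: M1 done at 4, M2 done at 11
  Job 5: M1 done at 8, M2 done at 22
  Job 2: M1 done at 20, M2 done at 30
  Job 1: M1 done at 31, M2 done at 37
Makespan = 37

37


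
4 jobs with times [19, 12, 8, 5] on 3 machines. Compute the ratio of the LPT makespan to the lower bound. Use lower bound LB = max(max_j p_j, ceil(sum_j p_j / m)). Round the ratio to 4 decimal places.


LPT order: [19, 12, 8, 5]
Machine loads after assignment: [19, 12, 13]
LPT makespan = 19
Lower bound = max(max_job, ceil(total/3)) = max(19, 15) = 19
Ratio = 19 / 19 = 1.0

1.0


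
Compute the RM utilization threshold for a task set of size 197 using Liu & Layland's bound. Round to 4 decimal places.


Compute 2^(1/197) = 1.0035247108
Subtract 1: 1.0035247108 - 1 = 0.0035247108
Multiply by n: 197 * 0.0035247108 = 0.6943680276
Round to 4 dp: 0.6944

0.6944


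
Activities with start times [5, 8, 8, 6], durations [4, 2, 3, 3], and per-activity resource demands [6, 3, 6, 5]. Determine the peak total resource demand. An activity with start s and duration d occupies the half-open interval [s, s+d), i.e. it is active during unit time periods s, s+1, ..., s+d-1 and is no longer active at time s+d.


Each activity i is active on [start_i, start_i + duration_i).
Compute total resource usage per time slot:
  t=0: active resources = [], total = 0
  t=1: active resources = [], total = 0
  t=2: active resources = [], total = 0
  t=3: active resources = [], total = 0
  t=4: active resources = [], total = 0
  t=5: active resources = [6], total = 6
  t=6: active resources = [6, 5], total = 11
  t=7: active resources = [6, 5], total = 11
  t=8: active resources = [6, 3, 6, 5], total = 20
  t=9: active resources = [3, 6], total = 9
  t=10: active resources = [6], total = 6
Peak resource demand = 20

20


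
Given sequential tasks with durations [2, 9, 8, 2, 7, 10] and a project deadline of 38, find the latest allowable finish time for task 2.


LF(activity 2) = deadline - sum of successor durations
Successors: activities 3 through 6 with durations [8, 2, 7, 10]
Sum of successor durations = 27
LF = 38 - 27 = 11

11


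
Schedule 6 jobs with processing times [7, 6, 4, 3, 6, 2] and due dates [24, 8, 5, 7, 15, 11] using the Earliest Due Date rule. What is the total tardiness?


Sort by due date (EDD order): [(4, 5), (3, 7), (6, 8), (2, 11), (6, 15), (7, 24)]
Compute completion times and tardiness:
  Job 1: p=4, d=5, C=4, tardiness=max(0,4-5)=0
  Job 2: p=3, d=7, C=7, tardiness=max(0,7-7)=0
  Job 3: p=6, d=8, C=13, tardiness=max(0,13-8)=5
  Job 4: p=2, d=11, C=15, tardiness=max(0,15-11)=4
  Job 5: p=6, d=15, C=21, tardiness=max(0,21-15)=6
  Job 6: p=7, d=24, C=28, tardiness=max(0,28-24)=4
Total tardiness = 19

19


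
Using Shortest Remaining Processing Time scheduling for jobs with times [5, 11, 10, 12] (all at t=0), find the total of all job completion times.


Since all jobs arrive at t=0, SRPT equals SPT ordering.
SPT order: [5, 10, 11, 12]
Completion times:
  Job 1: p=5, C=5
  Job 2: p=10, C=15
  Job 3: p=11, C=26
  Job 4: p=12, C=38
Total completion time = 5 + 15 + 26 + 38 = 84

84


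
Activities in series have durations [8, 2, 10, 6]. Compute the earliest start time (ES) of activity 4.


Activity 4 starts after activities 1 through 3 complete.
Predecessor durations: [8, 2, 10]
ES = 8 + 2 + 10 = 20

20


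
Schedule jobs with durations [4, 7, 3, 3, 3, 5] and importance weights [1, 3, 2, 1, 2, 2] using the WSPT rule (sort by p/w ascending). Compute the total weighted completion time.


Compute p/w ratios and sort ascending (WSPT): [(3, 2), (3, 2), (7, 3), (5, 2), (3, 1), (4, 1)]
Compute weighted completion times:
  Job (p=3,w=2): C=3, w*C=2*3=6
  Job (p=3,w=2): C=6, w*C=2*6=12
  Job (p=7,w=3): C=13, w*C=3*13=39
  Job (p=5,w=2): C=18, w*C=2*18=36
  Job (p=3,w=1): C=21, w*C=1*21=21
  Job (p=4,w=1): C=25, w*C=1*25=25
Total weighted completion time = 139

139


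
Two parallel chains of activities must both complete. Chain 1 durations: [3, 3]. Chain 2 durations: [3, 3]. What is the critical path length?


Path A total = 3 + 3 = 6
Path B total = 3 + 3 = 6
Critical path = longest path = max(6, 6) = 6

6


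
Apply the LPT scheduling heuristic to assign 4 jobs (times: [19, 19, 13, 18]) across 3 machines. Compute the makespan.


Sort jobs in decreasing order (LPT): [19, 19, 18, 13]
Assign each job to the least loaded machine:
  Machine 1: jobs [19], load = 19
  Machine 2: jobs [19], load = 19
  Machine 3: jobs [18, 13], load = 31
Makespan = max load = 31

31


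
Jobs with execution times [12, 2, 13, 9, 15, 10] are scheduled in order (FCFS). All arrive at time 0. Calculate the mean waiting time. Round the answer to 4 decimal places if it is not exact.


FCFS order (as given): [12, 2, 13, 9, 15, 10]
Waiting times:
  Job 1: wait = 0
  Job 2: wait = 12
  Job 3: wait = 14
  Job 4: wait = 27
  Job 5: wait = 36
  Job 6: wait = 51
Sum of waiting times = 140
Average waiting time = 140/6 = 23.3333

23.3333


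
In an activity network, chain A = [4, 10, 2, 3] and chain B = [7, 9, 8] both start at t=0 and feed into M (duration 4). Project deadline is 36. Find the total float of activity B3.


Forward pass: ES(B3) = sum of predecessors on chain B = 16
EF = ES + duration = 16 + 8 = 24
Backward pass: LF(M) = deadline = 36; LS(M) = 36 - 4 = 32
LF(B3) = LS(M) - sum(successors on chain B) = 32 - 0 = 32
LS = LF - duration = 32 - 8 = 24
Total float = LS - ES = 24 - 16 = 8

8


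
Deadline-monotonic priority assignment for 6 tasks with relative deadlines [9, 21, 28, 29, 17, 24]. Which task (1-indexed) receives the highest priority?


Sort tasks by relative deadline (ascending):
  Task 1: deadline = 9
  Task 5: deadline = 17
  Task 2: deadline = 21
  Task 6: deadline = 24
  Task 3: deadline = 28
  Task 4: deadline = 29
Priority order (highest first): [1, 5, 2, 6, 3, 4]
Highest priority task = 1

1


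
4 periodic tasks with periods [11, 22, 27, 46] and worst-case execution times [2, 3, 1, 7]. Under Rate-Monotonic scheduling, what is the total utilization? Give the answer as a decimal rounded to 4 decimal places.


Compute individual utilizations (exact fractions):
  Task 1: C/T = 2/11 (approx. 0.1818)
  Task 2: C/T = 3/22 (approx. 0.1364)
  Task 3: C/T = 1/27 (approx. 0.037)
  Task 4: C/T = 7/46 (approx. 0.1522)
Total utilization U = 2/11 + 3/22 + 1/27 + 7/46 = 3466/6831
Rounded to 4 decimal places: U = 0.5074
RM (Liu & Layland) bound for 4 tasks = 0.756828; compare with U = 3466/6831 (approx. 0.507393)
U <= bound, so schedulable by RM sufficient condition.

0.5074


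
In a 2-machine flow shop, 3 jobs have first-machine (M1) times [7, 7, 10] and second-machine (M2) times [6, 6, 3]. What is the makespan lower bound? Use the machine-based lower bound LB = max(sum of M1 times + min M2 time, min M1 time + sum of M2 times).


LB1 = sum(M1 times) + min(M2 times) = 24 + 3 = 27
LB2 = min(M1 times) + sum(M2 times) = 7 + 15 = 22
Lower bound = max(LB1, LB2) = max(27, 22) = 27

27


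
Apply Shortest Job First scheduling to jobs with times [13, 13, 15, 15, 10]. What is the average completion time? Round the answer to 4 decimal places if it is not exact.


SJF order (ascending): [10, 13, 13, 15, 15]
Completion times:
  Job 1: burst=10, C=10
  Job 2: burst=13, C=23
  Job 3: burst=13, C=36
  Job 4: burst=15, C=51
  Job 5: burst=15, C=66
Average completion = 186/5 = 37.2

37.2


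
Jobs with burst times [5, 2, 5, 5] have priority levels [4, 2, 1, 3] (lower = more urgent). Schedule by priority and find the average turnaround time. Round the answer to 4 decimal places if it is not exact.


Sort by priority (ascending = highest first):
Order: [(1, 5), (2, 2), (3, 5), (4, 5)]
Completion times:
  Priority 1, burst=5, C=5
  Priority 2, burst=2, C=7
  Priority 3, burst=5, C=12
  Priority 4, burst=5, C=17
Average turnaround = 41/4 = 10.25

10.25


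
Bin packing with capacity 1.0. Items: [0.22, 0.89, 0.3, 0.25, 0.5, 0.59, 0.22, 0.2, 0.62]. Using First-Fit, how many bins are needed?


Place items sequentially using First-Fit:
  Item 0.22 -> new Bin 1
  Item 0.89 -> new Bin 2
  Item 0.3 -> Bin 1 (now 0.52)
  Item 0.25 -> Bin 1 (now 0.77)
  Item 0.5 -> new Bin 3
  Item 0.59 -> new Bin 4
  Item 0.22 -> Bin 1 (now 0.99)
  Item 0.2 -> Bin 3 (now 0.7)
  Item 0.62 -> new Bin 5
Total bins used = 5

5


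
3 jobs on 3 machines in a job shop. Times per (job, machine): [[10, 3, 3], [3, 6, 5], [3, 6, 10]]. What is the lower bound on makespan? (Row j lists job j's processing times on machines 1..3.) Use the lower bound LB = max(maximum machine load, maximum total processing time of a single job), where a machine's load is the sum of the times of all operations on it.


Machine loads:
  Machine 1: 10 + 3 + 3 = 16
  Machine 2: 3 + 6 + 6 = 15
  Machine 3: 3 + 5 + 10 = 18
Max machine load = 18
Job totals:
  Job 1: 16
  Job 2: 14
  Job 3: 19
Max job total = 19
Lower bound = max(18, 19) = 19

19


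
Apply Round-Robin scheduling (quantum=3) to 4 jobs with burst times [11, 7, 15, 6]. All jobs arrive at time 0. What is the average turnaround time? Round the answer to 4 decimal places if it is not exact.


Time quantum = 3
Execution trace:
  J1 runs 3 units, time = 3
  J2 runs 3 units, time = 6
  J3 runs 3 units, time = 9
  J4 runs 3 units, time = 12
  J1 runs 3 units, time = 15
  J2 runs 3 units, time = 18
  J3 runs 3 units, time = 21
  J4 runs 3 units, time = 24
  J1 runs 3 units, time = 27
  J2 runs 1 units, time = 28
  J3 runs 3 units, time = 31
  J1 runs 2 units, time = 33
  J3 runs 3 units, time = 36
  J3 runs 3 units, time = 39
Finish times: [33, 28, 39, 24]
Average turnaround = 124/4 = 31.0

31.0


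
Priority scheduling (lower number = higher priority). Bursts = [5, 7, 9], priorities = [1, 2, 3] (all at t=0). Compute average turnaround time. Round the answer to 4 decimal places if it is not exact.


Sort by priority (ascending = highest first):
Order: [(1, 5), (2, 7), (3, 9)]
Completion times:
  Priority 1, burst=5, C=5
  Priority 2, burst=7, C=12
  Priority 3, burst=9, C=21
Average turnaround = 38/3 = 12.6667

12.6667


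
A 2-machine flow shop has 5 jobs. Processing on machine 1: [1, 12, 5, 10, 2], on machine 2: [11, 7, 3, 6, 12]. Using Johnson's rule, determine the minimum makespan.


Apply Johnson's rule:
  Group 1 (a <= b): [(1, 1, 11), (5, 2, 12)]
  Group 2 (a > b): [(2, 12, 7), (4, 10, 6), (3, 5, 3)]
Optimal job order: [1, 5, 2, 4, 3]
Schedule:
  Job 1: M1 done at 1, M2 done at 12
  Job 5: M1 done at 3, M2 done at 24
  Job 2: M1 done at 15, M2 done at 31
  Job 4: M1 done at 25, M2 done at 37
  Job 3: M1 done at 30, M2 done at 40
Makespan = 40

40


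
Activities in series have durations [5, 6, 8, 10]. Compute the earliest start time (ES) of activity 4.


Activity 4 starts after activities 1 through 3 complete.
Predecessor durations: [5, 6, 8]
ES = 5 + 6 + 8 = 19

19


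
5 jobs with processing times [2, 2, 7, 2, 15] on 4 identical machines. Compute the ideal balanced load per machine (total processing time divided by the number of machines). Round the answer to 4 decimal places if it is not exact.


Total processing time = 2 + 2 + 7 + 2 + 15 = 28
Number of machines = 4
Ideal balanced load = 28 / 4 = 7.0

7.0


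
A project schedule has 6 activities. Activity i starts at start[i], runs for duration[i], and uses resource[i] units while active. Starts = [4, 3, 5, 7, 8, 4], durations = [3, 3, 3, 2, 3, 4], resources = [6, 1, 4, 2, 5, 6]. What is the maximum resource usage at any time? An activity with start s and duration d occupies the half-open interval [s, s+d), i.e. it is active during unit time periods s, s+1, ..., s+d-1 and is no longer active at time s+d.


Each activity i is active on [start_i, start_i + duration_i).
Compute total resource usage per time slot:
  t=0: active resources = [], total = 0
  t=1: active resources = [], total = 0
  t=2: active resources = [], total = 0
  t=3: active resources = [1], total = 1
  t=4: active resources = [6, 1, 6], total = 13
  t=5: active resources = [6, 1, 4, 6], total = 17
  t=6: active resources = [6, 4, 6], total = 16
  t=7: active resources = [4, 2, 6], total = 12
  t=8: active resources = [2, 5], total = 7
  t=9: active resources = [5], total = 5
  t=10: active resources = [5], total = 5
Peak resource demand = 17

17


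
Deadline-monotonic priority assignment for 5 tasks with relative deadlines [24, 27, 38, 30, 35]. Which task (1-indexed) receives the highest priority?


Sort tasks by relative deadline (ascending):
  Task 1: deadline = 24
  Task 2: deadline = 27
  Task 4: deadline = 30
  Task 5: deadline = 35
  Task 3: deadline = 38
Priority order (highest first): [1, 2, 4, 5, 3]
Highest priority task = 1

1


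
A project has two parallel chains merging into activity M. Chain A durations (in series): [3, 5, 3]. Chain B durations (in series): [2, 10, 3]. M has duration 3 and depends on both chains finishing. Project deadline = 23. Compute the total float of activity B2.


Forward pass: ES(B2) = sum of predecessors on chain B = 2
EF = ES + duration = 2 + 10 = 12
Backward pass: LF(M) = deadline = 23; LS(M) = 23 - 3 = 20
LF(B2) = LS(M) - sum(successors on chain B) = 20 - 3 = 17
LS = LF - duration = 17 - 10 = 7
Total float = LS - ES = 7 - 2 = 5

5


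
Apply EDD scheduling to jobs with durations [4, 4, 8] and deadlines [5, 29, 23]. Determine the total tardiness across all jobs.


Sort by due date (EDD order): [(4, 5), (8, 23), (4, 29)]
Compute completion times and tardiness:
  Job 1: p=4, d=5, C=4, tardiness=max(0,4-5)=0
  Job 2: p=8, d=23, C=12, tardiness=max(0,12-23)=0
  Job 3: p=4, d=29, C=16, tardiness=max(0,16-29)=0
Total tardiness = 0

0


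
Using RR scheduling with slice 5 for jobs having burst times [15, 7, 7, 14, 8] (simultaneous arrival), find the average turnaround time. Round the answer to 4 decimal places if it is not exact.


Time quantum = 5
Execution trace:
  J1 runs 5 units, time = 5
  J2 runs 5 units, time = 10
  J3 runs 5 units, time = 15
  J4 runs 5 units, time = 20
  J5 runs 5 units, time = 25
  J1 runs 5 units, time = 30
  J2 runs 2 units, time = 32
  J3 runs 2 units, time = 34
  J4 runs 5 units, time = 39
  J5 runs 3 units, time = 42
  J1 runs 5 units, time = 47
  J4 runs 4 units, time = 51
Finish times: [47, 32, 34, 51, 42]
Average turnaround = 206/5 = 41.2

41.2


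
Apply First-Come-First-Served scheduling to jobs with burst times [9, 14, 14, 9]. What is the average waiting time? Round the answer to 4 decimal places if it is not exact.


FCFS order (as given): [9, 14, 14, 9]
Waiting times:
  Job 1: wait = 0
  Job 2: wait = 9
  Job 3: wait = 23
  Job 4: wait = 37
Sum of waiting times = 69
Average waiting time = 69/4 = 17.25

17.25


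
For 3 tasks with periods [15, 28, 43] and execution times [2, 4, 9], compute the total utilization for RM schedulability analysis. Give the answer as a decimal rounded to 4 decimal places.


Compute individual utilizations (exact fractions):
  Task 1: C/T = 2/15 (approx. 0.1333)
  Task 2: C/T = 4/28 = 1/7 (approx. 0.1429)
  Task 3: C/T = 9/43 (approx. 0.2093)
Total utilization U = 2/15 + 1/7 + 9/43 = 2192/4515
Rounded to 4 decimal places: U = 0.4855
RM (Liu & Layland) bound for 3 tasks = 0.779763; compare with U = 2192/4515 (approx. 0.485493)
U <= bound, so schedulable by RM sufficient condition.

0.4855


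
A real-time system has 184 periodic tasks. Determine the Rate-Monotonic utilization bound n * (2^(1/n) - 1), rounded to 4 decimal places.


Compute 2^(1/184) = 1.0037742087
Subtract 1: 1.0037742087 - 1 = 0.0037742087
Multiply by n: 184 * 0.0037742087 = 0.6944544008
Round to 4 dp: 0.6945

0.6945


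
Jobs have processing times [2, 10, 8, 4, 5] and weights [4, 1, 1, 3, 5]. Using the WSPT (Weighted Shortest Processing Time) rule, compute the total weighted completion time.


Compute p/w ratios and sort ascending (WSPT): [(2, 4), (5, 5), (4, 3), (8, 1), (10, 1)]
Compute weighted completion times:
  Job (p=2,w=4): C=2, w*C=4*2=8
  Job (p=5,w=5): C=7, w*C=5*7=35
  Job (p=4,w=3): C=11, w*C=3*11=33
  Job (p=8,w=1): C=19, w*C=1*19=19
  Job (p=10,w=1): C=29, w*C=1*29=29
Total weighted completion time = 124

124


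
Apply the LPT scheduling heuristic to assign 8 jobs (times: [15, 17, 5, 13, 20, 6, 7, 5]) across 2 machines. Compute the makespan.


Sort jobs in decreasing order (LPT): [20, 17, 15, 13, 7, 6, 5, 5]
Assign each job to the least loaded machine:
  Machine 1: jobs [20, 13, 6, 5], load = 44
  Machine 2: jobs [17, 15, 7, 5], load = 44
Makespan = max load = 44

44


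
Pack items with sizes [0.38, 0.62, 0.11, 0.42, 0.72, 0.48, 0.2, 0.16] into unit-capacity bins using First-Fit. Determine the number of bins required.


Place items sequentially using First-Fit:
  Item 0.38 -> new Bin 1
  Item 0.62 -> Bin 1 (now 1.0)
  Item 0.11 -> new Bin 2
  Item 0.42 -> Bin 2 (now 0.53)
  Item 0.72 -> new Bin 3
  Item 0.48 -> new Bin 4
  Item 0.2 -> Bin 2 (now 0.73)
  Item 0.16 -> Bin 2 (now 0.89)
Total bins used = 4

4


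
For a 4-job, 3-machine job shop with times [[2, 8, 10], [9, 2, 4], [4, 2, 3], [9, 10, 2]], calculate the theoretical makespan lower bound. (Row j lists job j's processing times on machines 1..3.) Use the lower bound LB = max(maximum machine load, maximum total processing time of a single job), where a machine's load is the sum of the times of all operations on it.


Machine loads:
  Machine 1: 2 + 9 + 4 + 9 = 24
  Machine 2: 8 + 2 + 2 + 10 = 22
  Machine 3: 10 + 4 + 3 + 2 = 19
Max machine load = 24
Job totals:
  Job 1: 20
  Job 2: 15
  Job 3: 9
  Job 4: 21
Max job total = 21
Lower bound = max(24, 21) = 24

24
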